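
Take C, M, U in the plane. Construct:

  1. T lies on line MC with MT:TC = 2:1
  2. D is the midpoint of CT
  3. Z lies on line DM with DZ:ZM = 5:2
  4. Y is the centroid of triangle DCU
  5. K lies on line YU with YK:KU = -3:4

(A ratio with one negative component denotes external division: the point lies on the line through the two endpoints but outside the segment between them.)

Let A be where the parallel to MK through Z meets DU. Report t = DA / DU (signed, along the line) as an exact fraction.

t = -125/133

Work in coordinates with C = (0, 0), M = (1, 0), U = (0, 1).
1. T lies on line MC with MT:TC = 2:1 ⇒ T = (1/3, 0)
2. D is the midpoint of CT ⇒ D = (1/6, 0)
3. Z lies on line DM with DZ:ZM = 5:2 ⇒ Z = (16/21, 0)
4. Y is the centroid of triangle DCU ⇒ Y = (1/18, 1/3)
5. K lies on line YU with YK:KU = -3:4 ⇒ K = (2/9, -5/3)
through Z parallel to MK: direction (-7/9, -5/3); meets DU at A = (43/133, -125/133)
A = D + t·(U−D) with t = -125/133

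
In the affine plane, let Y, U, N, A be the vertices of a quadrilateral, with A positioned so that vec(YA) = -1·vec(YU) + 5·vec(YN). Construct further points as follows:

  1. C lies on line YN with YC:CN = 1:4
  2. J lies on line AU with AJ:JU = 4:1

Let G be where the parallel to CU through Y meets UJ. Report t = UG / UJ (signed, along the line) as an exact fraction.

t = -5/23

Choose coordinates Y = (0, 0), U = (1, 0), N = (0, 1), A = (-1, 5).
1. C lies on line YN with YC:CN = 1:4 ⇒ C = (0, 1/5)
2. J lies on line AU with AJ:JU = 4:1 ⇒ J = (3/5, 1)
through Y parallel to CU: direction (1, -1/5); meets UJ at G = (25/23, -5/23)
G = U + t·(J−U) with t = -5/23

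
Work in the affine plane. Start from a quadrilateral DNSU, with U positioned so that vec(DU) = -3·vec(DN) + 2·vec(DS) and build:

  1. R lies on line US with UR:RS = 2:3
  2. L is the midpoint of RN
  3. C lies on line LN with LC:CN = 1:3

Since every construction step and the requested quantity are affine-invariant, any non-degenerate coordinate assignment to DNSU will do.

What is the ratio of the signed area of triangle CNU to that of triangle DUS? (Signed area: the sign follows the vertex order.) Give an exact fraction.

Choose coordinates D = (0, 0), N = (1, 0), S = (0, 1), U = (-3, 2).
1. R lies on line US with UR:RS = 2:3 ⇒ R = (-9/5, 8/5)
2. L is the midpoint of RN ⇒ L = (-2/5, 4/5)
3. C lies on line LN with LC:CN = 1:3 ⇒ C = (-1/20, 3/5)
2·[CNU] = -3/10, 2·[DUS] = -3
[CNU]:[DUS] = -3/10:-3 = 1/10

[CNU]:[DUS] = 1/10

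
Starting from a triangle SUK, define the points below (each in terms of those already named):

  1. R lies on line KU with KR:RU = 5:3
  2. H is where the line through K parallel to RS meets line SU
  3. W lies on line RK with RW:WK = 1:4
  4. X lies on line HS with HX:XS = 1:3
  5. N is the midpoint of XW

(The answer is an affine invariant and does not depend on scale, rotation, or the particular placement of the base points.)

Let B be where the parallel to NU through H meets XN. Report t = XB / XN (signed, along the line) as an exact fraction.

Choose coordinates S = (0, 0), U = (1, 0), K = (0, 1).
1. R lies on line KU with KR:RU = 5:3 ⇒ R = (5/8, 3/8)
2. H is where the line through K parallel to RS meets line SU ⇒ H = (-5/3, 0)
3. W lies on line RK with RW:WK = 1:4 ⇒ W = (1/2, 1/2)
4. X lies on line HS with HX:XS = 1:3 ⇒ X = (-5/4, 0)
5. N is the midpoint of XW ⇒ N = (-3/8, 1/4)
through H parallel to NU: direction (11/8, -1/4); meets XN at B = (-305/216, -5/108)
B = X + t·(N−X) with t = -5/27

t = -5/27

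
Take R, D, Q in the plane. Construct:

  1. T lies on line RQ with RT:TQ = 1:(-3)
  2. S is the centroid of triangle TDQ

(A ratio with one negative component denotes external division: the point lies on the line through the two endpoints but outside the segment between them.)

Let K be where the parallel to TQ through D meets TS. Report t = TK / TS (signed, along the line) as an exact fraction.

Set R = (0, 0), D = (1, 0), Q = (0, 1); any affine frame gives the same invariant.
1. T lies on line RQ with RT:TQ = 1:(-3) ⇒ T = (0, -1/2)
2. S is the centroid of triangle TDQ ⇒ S = (1/3, 1/6)
through D parallel to TQ: direction (0, 3/2); meets TS at K = (1, 3/2)
K = T + t·(S−T) with t = 3

t = 3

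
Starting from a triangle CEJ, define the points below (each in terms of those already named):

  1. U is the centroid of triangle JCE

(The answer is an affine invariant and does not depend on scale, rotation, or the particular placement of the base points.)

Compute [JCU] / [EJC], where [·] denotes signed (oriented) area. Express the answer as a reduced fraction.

[JCU]:[EJC] = 1/3

Work in coordinates with C = (0, 0), E = (1, 0), J = (0, 1).
1. U is the centroid of triangle JCE ⇒ U = (1/3, 1/3)
2·[JCU] = 1/3, 2·[EJC] = 1
[JCU]:[EJC] = 1/3:1 = 1/3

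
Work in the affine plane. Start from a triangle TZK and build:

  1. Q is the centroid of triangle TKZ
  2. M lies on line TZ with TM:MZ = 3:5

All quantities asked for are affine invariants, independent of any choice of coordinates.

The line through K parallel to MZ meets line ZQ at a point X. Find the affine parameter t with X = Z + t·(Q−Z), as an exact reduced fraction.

t = 3

Choose coordinates T = (0, 0), Z = (1, 0), K = (0, 1).
1. Q is the centroid of triangle TKZ ⇒ Q = (1/3, 1/3)
2. M lies on line TZ with TM:MZ = 3:5 ⇒ M = (3/8, 0)
through K parallel to MZ: direction (5/8, 0); meets ZQ at X = (-1, 1)
X = Z + t·(Q−Z) with t = 3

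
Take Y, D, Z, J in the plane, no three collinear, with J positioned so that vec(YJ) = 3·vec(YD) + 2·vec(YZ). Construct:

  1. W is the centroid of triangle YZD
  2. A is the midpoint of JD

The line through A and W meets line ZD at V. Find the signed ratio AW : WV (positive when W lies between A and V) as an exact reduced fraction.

Choose coordinates Y = (0, 0), D = (1, 0), Z = (0, 1), J = (3, 2).
1. W is the centroid of triangle YZD ⇒ W = (1/3, 1/3)
2. A is the midpoint of JD ⇒ A = (2, 1)
line AW meets ZD at V = (4/7, 3/7)
W = A + t·(V−A) with t = 7/6, so AW:WV = 7/6:-1/6

AW:WV = -7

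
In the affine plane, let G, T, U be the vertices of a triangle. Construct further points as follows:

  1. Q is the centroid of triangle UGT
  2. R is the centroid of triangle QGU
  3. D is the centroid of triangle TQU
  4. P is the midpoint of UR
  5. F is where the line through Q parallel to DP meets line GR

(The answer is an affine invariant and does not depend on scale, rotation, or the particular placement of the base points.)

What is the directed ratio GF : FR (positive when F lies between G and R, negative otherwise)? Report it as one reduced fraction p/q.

GF:FR = -12

Assign G = (0, 0), T = (1, 0), U = (0, 1) — the answer is frame-independent, so this choice is without loss of generality.
1. Q is the centroid of triangle UGT ⇒ Q = (1/3, 1/3)
2. R is the centroid of triangle QGU ⇒ R = (1/9, 4/9)
3. D is the centroid of triangle TQU ⇒ D = (4/9, 4/9)
4. P is the midpoint of UR ⇒ P = (1/18, 13/18)
5. F is where the line through Q parallel to DP meets line GR ⇒ F = (4/33, 16/33)
F = G + t·(R−G) with t = 12/11, so GF:FR = t:(1−t) = 12/11:-1/11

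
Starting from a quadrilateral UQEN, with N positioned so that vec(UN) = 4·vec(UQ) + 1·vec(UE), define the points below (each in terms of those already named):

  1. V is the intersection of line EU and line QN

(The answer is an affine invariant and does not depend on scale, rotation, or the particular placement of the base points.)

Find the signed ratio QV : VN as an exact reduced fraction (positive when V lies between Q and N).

Assign U = (0, 0), Q = (1, 0), E = (0, 1), N = (4, 1) — the answer is frame-independent, so this choice is without loss of generality.
1. V is the intersection of line EU and line QN ⇒ V = (0, -1/3)
V = Q + t·(N−Q) with t = -1/3, so QV:VN = t:(1−t) = -1/3:4/3

QV:VN = -1/4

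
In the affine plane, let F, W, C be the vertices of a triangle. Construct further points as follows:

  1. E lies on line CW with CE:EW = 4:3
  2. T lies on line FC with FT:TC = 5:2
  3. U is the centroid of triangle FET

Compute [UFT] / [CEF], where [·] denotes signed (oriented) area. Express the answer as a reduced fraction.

[UFT]:[CEF] = 5/21

Work in coordinates with F = (0, 0), W = (1, 0), C = (0, 1).
1. E lies on line CW with CE:EW = 4:3 ⇒ E = (4/7, 3/7)
2. T lies on line FC with FT:TC = 5:2 ⇒ T = (0, 5/7)
3. U is the centroid of triangle FET ⇒ U = (4/21, 8/21)
2·[UFT] = -20/147, 2·[CEF] = -4/7
[UFT]:[CEF] = -20/147:-4/7 = 5/21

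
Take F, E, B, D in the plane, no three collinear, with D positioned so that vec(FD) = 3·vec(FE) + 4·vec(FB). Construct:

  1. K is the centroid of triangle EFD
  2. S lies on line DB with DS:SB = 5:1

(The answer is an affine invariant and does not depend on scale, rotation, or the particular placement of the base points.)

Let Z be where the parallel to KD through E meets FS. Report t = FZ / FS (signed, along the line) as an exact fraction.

t = -16/7

Assign F = (0, 0), E = (1, 0), B = (0, 1), D = (3, 4) — the answer is frame-independent, so this choice is without loss of generality.
1. K is the centroid of triangle EFD ⇒ K = (4/3, 4/3)
2. S lies on line DB with DS:SB = 5:1 ⇒ S = (1/2, 3/2)
through E parallel to KD: direction (5/3, 8/3); meets FS at Z = (-8/7, -24/7)
Z = F + t·(S−F) with t = -16/7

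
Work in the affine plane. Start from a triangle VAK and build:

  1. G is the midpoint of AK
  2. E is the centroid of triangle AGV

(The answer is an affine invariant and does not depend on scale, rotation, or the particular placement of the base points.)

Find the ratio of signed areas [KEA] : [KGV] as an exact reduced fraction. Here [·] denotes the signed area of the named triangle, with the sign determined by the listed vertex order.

Set V = (0, 0), A = (1, 0), K = (0, 1); any affine frame gives the same invariant.
1. G is the midpoint of AK ⇒ G = (1/2, 1/2)
2. E is the centroid of triangle AGV ⇒ E = (1/2, 1/6)
2·[KEA] = 1/3, 2·[KGV] = -1/2
[KEA]:[KGV] = 1/3:-1/2 = -2/3

[KEA]:[KGV] = -2/3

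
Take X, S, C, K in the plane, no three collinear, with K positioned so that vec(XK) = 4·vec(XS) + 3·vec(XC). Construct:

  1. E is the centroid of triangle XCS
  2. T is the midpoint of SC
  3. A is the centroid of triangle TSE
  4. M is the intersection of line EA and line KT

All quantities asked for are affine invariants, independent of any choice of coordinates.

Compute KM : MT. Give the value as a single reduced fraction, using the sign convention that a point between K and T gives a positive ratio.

Set X = (0, 0), S = (1, 0), C = (0, 1), K = (4, 3); any affine frame gives the same invariant.
1. E is the centroid of triangle XCS ⇒ E = (1/3, 1/3)
2. T is the midpoint of SC ⇒ T = (1/2, 1/2)
3. A is the centroid of triangle TSE ⇒ A = (11/18, 5/18)
4. M is the intersection of line EA and line KT ⇒ M = (9/32, 11/32)
M = K + t·(T−K) with t = 17/16, so KM:MT = t:(1−t) = 17/16:-1/16

KM:MT = -17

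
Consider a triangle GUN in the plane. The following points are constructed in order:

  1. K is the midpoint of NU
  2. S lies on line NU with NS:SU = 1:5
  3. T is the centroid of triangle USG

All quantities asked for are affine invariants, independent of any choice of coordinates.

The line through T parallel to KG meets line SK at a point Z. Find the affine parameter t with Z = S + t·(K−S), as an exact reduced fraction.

t = 7/6

Choose coordinates G = (0, 0), U = (1, 0), N = (0, 1).
1. K is the midpoint of NU ⇒ K = (1/2, 1/2)
2. S lies on line NU with NS:SU = 1:5 ⇒ S = (1/6, 5/6)
3. T is the centroid of triangle USG ⇒ T = (7/18, 5/18)
through T parallel to KG: direction (-1/2, -1/2); meets SK at Z = (5/9, 4/9)
Z = S + t·(K−S) with t = 7/6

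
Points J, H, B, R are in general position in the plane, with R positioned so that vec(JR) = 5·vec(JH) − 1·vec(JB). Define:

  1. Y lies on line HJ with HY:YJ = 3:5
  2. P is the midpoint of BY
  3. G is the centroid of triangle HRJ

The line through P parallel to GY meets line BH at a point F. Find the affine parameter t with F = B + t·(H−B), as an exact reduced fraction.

t = 14/25

Set J = (0, 0), H = (1, 0), B = (0, 1), R = (5, -1); any affine frame gives the same invariant.
1. Y lies on line HJ with HY:YJ = 3:5 ⇒ Y = (5/8, 0)
2. P is the midpoint of BY ⇒ P = (5/16, 1/2)
3. G is the centroid of triangle HRJ ⇒ G = (2, -1/3)
through P parallel to GY: direction (-11/8, 1/3); meets BH at F = (14/25, 11/25)
F = B + t·(H−B) with t = 14/25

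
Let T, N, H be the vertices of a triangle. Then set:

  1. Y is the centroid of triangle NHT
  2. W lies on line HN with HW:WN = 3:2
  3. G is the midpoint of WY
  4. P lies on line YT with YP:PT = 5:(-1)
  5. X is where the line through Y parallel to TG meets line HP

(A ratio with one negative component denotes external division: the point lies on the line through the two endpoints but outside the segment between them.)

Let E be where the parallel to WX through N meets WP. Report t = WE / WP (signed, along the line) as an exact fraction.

Assign T = (0, 0), N = (1, 0), H = (0, 1) — the answer is frame-independent, so this choice is without loss of generality.
1. Y is the centroid of triangle NHT ⇒ Y = (1/3, 1/3)
2. W lies on line HN with HW:WN = 3:2 ⇒ W = (3/5, 2/5)
3. G is the midpoint of WY ⇒ G = (7/15, 11/30)
4. P lies on line YT with YP:PT = 5:(-1) ⇒ P = (-1/12, -1/12)
5. X is where the line through Y parallel to TG meets line HP ⇒ X = (-13/171, 2/171)
through N parallel to WX: direction (-578/855, -332/855); meets WP at E = (-931/225, -664/225)
E = W + t·(P−W) with t = 104/15

t = 104/15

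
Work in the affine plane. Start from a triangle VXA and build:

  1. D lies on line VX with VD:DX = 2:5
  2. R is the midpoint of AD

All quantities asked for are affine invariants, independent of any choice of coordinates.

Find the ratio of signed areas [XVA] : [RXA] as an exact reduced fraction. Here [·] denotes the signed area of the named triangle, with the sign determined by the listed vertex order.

Assign V = (0, 0), X = (1, 0), A = (0, 1) — the answer is frame-independent, so this choice is without loss of generality.
1. D lies on line VX with VD:DX = 2:5 ⇒ D = (2/7, 0)
2. R is the midpoint of AD ⇒ R = (1/7, 1/2)
2·[XVA] = -1, 2·[RXA] = 5/14
[XVA]:[RXA] = -1:5/14 = -14/5

[XVA]:[RXA] = -14/5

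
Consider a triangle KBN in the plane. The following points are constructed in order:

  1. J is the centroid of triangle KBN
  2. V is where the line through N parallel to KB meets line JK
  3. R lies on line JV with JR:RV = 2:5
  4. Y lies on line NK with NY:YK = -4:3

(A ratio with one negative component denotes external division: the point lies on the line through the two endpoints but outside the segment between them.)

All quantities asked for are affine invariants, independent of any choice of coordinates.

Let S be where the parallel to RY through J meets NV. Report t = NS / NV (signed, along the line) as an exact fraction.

Set K = (0, 0), B = (1, 0), N = (0, 1); any affine frame gives the same invariant.
1. J is the centroid of triangle KBN ⇒ J = (1/3, 1/3)
2. V is where the line through N parallel to KB meets line JK ⇒ V = (1, 1)
3. R lies on line JV with JR:RV = 2:5 ⇒ R = (11/21, 11/21)
4. Y lies on line NK with NY:YK = -4:3 ⇒ Y = (0, -3)
through J parallel to RY: direction (-11/21, -74/21); meets NV at S = (16/37, 1)
S = N + t·(V−N) with t = 16/37

t = 16/37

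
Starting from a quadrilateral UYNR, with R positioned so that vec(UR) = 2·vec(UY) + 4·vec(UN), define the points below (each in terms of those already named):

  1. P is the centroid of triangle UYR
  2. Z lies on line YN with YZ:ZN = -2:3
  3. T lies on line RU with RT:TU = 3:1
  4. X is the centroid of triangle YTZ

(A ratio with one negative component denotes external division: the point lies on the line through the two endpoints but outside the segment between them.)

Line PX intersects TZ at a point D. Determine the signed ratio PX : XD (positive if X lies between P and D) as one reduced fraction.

Work in coordinates with U = (0, 0), Y = (1, 0), N = (0, 1), R = (2, 4).
1. P is the centroid of triangle UYR ⇒ P = (1, 4/3)
2. Z lies on line YN with YZ:ZN = -2:3 ⇒ Z = (3, -2)
3. T lies on line RU with RT:TU = 3:1 ⇒ T = (1/2, 1)
4. X is the centroid of triangle YTZ ⇒ X = (3/2, -1/3)
line PX meets TZ at D = (23/16, -1/8)
X = P + t·(D−P) with t = 8/7, so PX:XD = 8/7:-1/7

PX:XD = -8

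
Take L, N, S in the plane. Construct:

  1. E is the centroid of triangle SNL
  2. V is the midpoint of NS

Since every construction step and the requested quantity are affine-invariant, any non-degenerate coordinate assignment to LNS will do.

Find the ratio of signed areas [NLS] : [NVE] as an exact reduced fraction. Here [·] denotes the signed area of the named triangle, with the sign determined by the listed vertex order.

[NLS]:[NVE] = -6

Choose coordinates L = (0, 0), N = (1, 0), S = (0, 1).
1. E is the centroid of triangle SNL ⇒ E = (1/3, 1/3)
2. V is the midpoint of NS ⇒ V = (1/2, 1/2)
2·[NLS] = -1, 2·[NVE] = 1/6
[NLS]:[NVE] = -1:1/6 = -6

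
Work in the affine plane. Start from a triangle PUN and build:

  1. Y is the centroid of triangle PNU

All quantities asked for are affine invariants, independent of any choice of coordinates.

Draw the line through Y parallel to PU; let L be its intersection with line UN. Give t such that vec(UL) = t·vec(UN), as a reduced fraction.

t = 1/3

Work in coordinates with P = (0, 0), U = (1, 0), N = (0, 1).
1. Y is the centroid of triangle PNU ⇒ Y = (1/3, 1/3)
through Y parallel to PU: direction (1, 0); meets UN at L = (2/3, 1/3)
L = U + t·(N−U) with t = 1/3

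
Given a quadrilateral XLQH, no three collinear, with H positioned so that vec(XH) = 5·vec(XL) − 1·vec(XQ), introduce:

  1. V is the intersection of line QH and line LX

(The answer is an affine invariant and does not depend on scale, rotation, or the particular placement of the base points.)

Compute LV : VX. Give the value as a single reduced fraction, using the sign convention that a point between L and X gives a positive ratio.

Choose coordinates X = (0, 0), L = (1, 0), Q = (0, 1), H = (5, -1).
1. V is the intersection of line QH and line LX ⇒ V = (5/2, 0)
V = L + t·(X−L) with t = -3/2, so LV:VX = t:(1−t) = -3/2:5/2

LV:VX = -3/5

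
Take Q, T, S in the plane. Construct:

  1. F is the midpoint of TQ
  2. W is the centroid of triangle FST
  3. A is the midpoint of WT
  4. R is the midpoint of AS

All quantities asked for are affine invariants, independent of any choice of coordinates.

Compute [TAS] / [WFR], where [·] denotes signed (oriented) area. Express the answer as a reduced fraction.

[TAS]:[WFR] = 2

Set Q = (0, 0), T = (1, 0), S = (0, 1); any affine frame gives the same invariant.
1. F is the midpoint of TQ ⇒ F = (1/2, 0)
2. W is the centroid of triangle FST ⇒ W = (1/2, 1/3)
3. A is the midpoint of WT ⇒ A = (3/4, 1/6)
4. R is the midpoint of AS ⇒ R = (3/8, 7/12)
2·[TAS] = -1/12, 2·[WFR] = -1/24
[TAS]:[WFR] = -1/12:-1/24 = 2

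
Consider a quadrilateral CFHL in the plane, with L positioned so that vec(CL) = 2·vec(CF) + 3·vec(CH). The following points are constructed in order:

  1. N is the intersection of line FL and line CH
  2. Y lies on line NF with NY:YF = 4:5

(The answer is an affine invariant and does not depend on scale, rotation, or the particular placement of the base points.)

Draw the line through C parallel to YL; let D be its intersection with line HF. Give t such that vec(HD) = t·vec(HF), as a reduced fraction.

Set C = (0, 0), F = (1, 0), H = (0, 1), L = (2, 3); any affine frame gives the same invariant.
1. N is the intersection of line FL and line CH ⇒ N = (0, -3)
2. Y lies on line NF with NY:YF = 4:5 ⇒ Y = (4/9, -5/3)
through C parallel to YL: direction (14/9, 14/3); meets HF at D = (1/4, 3/4)
D = H + t·(F−H) with t = 1/4

t = 1/4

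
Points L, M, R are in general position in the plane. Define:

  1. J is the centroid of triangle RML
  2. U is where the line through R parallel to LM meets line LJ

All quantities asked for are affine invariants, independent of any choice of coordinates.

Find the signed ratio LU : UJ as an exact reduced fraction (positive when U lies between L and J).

LU:UJ = -3/2

Choose coordinates L = (0, 0), M = (1, 0), R = (0, 1).
1. J is the centroid of triangle RML ⇒ J = (1/3, 1/3)
2. U is where the line through R parallel to LM meets line LJ ⇒ U = (1, 1)
U = L + t·(J−L) with t = 3, so LU:UJ = t:(1−t) = 3:-2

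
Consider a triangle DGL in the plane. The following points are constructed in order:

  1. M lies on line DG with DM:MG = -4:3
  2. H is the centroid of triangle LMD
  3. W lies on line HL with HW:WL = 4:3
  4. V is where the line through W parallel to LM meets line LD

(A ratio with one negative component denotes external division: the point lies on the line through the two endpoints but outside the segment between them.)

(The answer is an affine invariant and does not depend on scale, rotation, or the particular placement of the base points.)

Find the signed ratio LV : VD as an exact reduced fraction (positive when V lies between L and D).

LV:VD = 1/6

Work in coordinates with D = (0, 0), G = (1, 0), L = (0, 1).
1. M lies on line DG with DM:MG = -4:3 ⇒ M = (4, 0)
2. H is the centroid of triangle LMD ⇒ H = (4/3, 1/3)
3. W lies on line HL with HW:WL = 4:3 ⇒ W = (4/7, 5/7)
4. V is where the line through W parallel to LM meets line LD ⇒ V = (0, 6/7)
V = L + t·(D−L) with t = 1/7, so LV:VD = t:(1−t) = 1/7:6/7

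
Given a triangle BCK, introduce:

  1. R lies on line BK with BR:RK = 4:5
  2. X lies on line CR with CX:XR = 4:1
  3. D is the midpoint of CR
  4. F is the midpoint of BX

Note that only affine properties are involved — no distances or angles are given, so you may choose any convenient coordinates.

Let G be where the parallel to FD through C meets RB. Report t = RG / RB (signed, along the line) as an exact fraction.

t = 5/4

Work in coordinates with B = (0, 0), C = (1, 0), K = (0, 1).
1. R lies on line BK with BR:RK = 4:5 ⇒ R = (0, 4/9)
2. X lies on line CR with CX:XR = 4:1 ⇒ X = (1/5, 16/45)
3. D is the midpoint of CR ⇒ D = (1/2, 2/9)
4. F is the midpoint of BX ⇒ F = (1/10, 8/45)
through C parallel to FD: direction (2/5, 2/45); meets RB at G = (0, -1/9)
G = R + t·(B−R) with t = 5/4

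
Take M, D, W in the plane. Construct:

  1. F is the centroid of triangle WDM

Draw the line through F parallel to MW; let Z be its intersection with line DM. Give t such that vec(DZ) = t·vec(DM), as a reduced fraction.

t = 2/3

Assign M = (0, 0), D = (1, 0), W = (0, 1) — the answer is frame-independent, so this choice is without loss of generality.
1. F is the centroid of triangle WDM ⇒ F = (1/3, 1/3)
through F parallel to MW: direction (0, 1); meets DM at Z = (1/3, 0)
Z = D + t·(M−D) with t = 2/3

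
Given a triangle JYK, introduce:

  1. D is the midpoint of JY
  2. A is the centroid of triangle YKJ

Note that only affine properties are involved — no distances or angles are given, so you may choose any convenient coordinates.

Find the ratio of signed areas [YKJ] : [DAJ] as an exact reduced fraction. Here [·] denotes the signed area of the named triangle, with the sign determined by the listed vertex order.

[YKJ]:[DAJ] = 6

Choose coordinates J = (0, 0), Y = (1, 0), K = (0, 1).
1. D is the midpoint of JY ⇒ D = (1/2, 0)
2. A is the centroid of triangle YKJ ⇒ A = (1/3, 1/3)
2·[YKJ] = 1, 2·[DAJ] = 1/6
[YKJ]:[DAJ] = 1:1/6 = 6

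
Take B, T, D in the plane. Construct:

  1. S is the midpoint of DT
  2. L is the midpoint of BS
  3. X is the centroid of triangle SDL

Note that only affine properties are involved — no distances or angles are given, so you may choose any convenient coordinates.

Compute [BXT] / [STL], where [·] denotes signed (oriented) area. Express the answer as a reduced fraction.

Assign B = (0, 0), T = (1, 0), D = (0, 1) — the answer is frame-independent, so this choice is without loss of generality.
1. S is the midpoint of DT ⇒ S = (1/2, 1/2)
2. L is the midpoint of BS ⇒ L = (1/4, 1/4)
3. X is the centroid of triangle SDL ⇒ X = (1/4, 7/12)
2·[BXT] = -7/12, 2·[STL] = -1/4
[BXT]:[STL] = -7/12:-1/4 = 7/3

[BXT]:[STL] = 7/3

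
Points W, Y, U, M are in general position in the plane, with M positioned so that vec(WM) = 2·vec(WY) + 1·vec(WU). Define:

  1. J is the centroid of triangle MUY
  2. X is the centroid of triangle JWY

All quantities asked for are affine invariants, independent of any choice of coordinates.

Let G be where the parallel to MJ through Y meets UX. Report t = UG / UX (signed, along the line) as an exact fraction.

t = 4/3

Choose coordinates W = (0, 0), Y = (1, 0), U = (0, 1), M = (2, 1).
1. J is the centroid of triangle MUY ⇒ J = (1, 2/3)
2. X is the centroid of triangle JWY ⇒ X = (2/3, 2/9)
through Y parallel to MJ: direction (-1, -1/3); meets UX at G = (8/9, -1/27)
G = U + t·(X−U) with t = 4/3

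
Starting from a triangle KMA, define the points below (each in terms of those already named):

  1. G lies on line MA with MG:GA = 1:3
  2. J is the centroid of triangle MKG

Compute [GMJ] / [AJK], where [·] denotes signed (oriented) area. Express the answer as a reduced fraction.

[GMJ]:[AJK] = 1/7

Assign K = (0, 0), M = (1, 0), A = (0, 1) — the answer is frame-independent, so this choice is without loss of generality.
1. G lies on line MA with MG:GA = 1:3 ⇒ G = (3/4, 1/4)
2. J is the centroid of triangle MKG ⇒ J = (7/12, 1/12)
2·[GMJ] = -1/12, 2·[AJK] = -7/12
[GMJ]:[AJK] = -1/12:-7/12 = 1/7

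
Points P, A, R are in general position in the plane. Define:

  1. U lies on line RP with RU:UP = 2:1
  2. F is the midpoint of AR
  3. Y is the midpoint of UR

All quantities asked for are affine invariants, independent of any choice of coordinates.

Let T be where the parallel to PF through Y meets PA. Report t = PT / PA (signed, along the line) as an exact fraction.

t = -2/3

Set P = (0, 0), A = (1, 0), R = (0, 1); any affine frame gives the same invariant.
1. U lies on line RP with RU:UP = 2:1 ⇒ U = (0, 1/3)
2. F is the midpoint of AR ⇒ F = (1/2, 1/2)
3. Y is the midpoint of UR ⇒ Y = (0, 2/3)
through Y parallel to PF: direction (1/2, 1/2); meets PA at T = (-2/3, 0)
T = P + t·(A−P) with t = -2/3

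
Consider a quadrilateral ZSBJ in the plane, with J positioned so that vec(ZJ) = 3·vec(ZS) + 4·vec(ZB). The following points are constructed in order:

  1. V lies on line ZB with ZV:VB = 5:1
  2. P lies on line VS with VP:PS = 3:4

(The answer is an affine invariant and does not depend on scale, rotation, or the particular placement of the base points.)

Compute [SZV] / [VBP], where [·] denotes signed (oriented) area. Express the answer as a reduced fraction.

[SZV]:[VBP] = 35/3

Work in coordinates with Z = (0, 0), S = (1, 0), B = (0, 1), J = (3, 4).
1. V lies on line ZB with ZV:VB = 5:1 ⇒ V = (0, 5/6)
2. P lies on line VS with VP:PS = 3:4 ⇒ P = (3/7, 10/21)
2·[SZV] = -5/6, 2·[VBP] = -1/14
[SZV]:[VBP] = -5/6:-1/14 = 35/3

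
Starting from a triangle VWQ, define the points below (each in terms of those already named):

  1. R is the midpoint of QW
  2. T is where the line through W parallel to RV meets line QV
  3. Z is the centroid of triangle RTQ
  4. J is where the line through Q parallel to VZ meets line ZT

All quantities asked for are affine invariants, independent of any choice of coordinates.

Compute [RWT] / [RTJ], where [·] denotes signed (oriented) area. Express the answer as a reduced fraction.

[RWT]:[RTJ] = 3/2

Work in coordinates with V = (0, 0), W = (1, 0), Q = (0, 1).
1. R is the midpoint of QW ⇒ R = (1/2, 1/2)
2. T is where the line through W parallel to RV meets line QV ⇒ T = (0, -1)
3. Z is the centroid of triangle RTQ ⇒ Z = (1/6, 1/6)
4. J is where the line through Q parallel to VZ meets line ZT ⇒ J = (1/3, 4/3)
2·[RWT] = -1, 2·[RTJ] = -2/3
[RWT]:[RTJ] = -1:-2/3 = 3/2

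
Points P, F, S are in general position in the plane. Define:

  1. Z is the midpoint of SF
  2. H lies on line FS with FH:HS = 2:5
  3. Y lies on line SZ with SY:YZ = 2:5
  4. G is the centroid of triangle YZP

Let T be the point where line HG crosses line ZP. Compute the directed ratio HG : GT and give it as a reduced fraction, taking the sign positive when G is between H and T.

Assign P = (0, 0), F = (1, 0), S = (0, 1) — the answer is frame-independent, so this choice is without loss of generality.
1. Z is the midpoint of SF ⇒ Z = (1/2, 1/2)
2. H lies on line FS with FH:HS = 2:5 ⇒ H = (5/7, 2/7)
3. Y lies on line SZ with SY:YZ = 2:5 ⇒ Y = (1/7, 6/7)
4. G is the centroid of triangle YZP ⇒ G = (3/14, 19/42)
line HG meets ZP at T = (11/28, 11/28)
G = H + t·(T−H) with t = 14/9, so HG:GT = 14/9:-5/9

HG:GT = -14/5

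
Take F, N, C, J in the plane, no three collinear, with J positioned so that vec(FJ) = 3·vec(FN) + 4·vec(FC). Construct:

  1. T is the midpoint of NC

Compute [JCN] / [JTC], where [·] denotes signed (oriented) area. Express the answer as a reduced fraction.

Set F = (0, 0), N = (1, 0), C = (0, 1), J = (3, 4); any affine frame gives the same invariant.
1. T is the midpoint of NC ⇒ T = (1/2, 1/2)
2·[JCN] = 6, 2·[JTC] = -3
[JCN]:[JTC] = 6:-3 = -2

[JCN]:[JTC] = -2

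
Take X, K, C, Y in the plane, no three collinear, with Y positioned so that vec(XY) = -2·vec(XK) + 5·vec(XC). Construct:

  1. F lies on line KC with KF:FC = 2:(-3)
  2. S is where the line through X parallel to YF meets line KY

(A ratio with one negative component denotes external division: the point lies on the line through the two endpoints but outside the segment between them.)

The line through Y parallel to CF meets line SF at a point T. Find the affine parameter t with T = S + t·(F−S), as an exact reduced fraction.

t = 11/7

Choose coordinates X = (0, 0), K = (1, 0), C = (0, 1), Y = (-2, 5).
1. F lies on line KC with KF:FC = 2:(-3) ⇒ F = (3, -2)
2. S is where the line through X parallel to YF meets line KY ⇒ S = (25/4, -35/4)
through Y parallel to CF: direction (3, -3); meets SF at T = (8/7, 13/7)
T = S + t·(F−S) with t = 11/7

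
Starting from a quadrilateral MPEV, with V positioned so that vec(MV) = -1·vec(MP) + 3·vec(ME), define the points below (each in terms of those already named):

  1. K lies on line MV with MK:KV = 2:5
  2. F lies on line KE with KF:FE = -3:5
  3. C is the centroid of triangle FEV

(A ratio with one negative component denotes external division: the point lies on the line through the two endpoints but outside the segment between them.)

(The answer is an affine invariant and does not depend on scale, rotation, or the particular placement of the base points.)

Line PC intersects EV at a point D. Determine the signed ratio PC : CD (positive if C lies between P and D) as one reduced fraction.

Work in coordinates with M = (0, 0), P = (1, 0), E = (0, 1), V = (-1, 3).
1. K lies on line MV with MK:KV = 2:5 ⇒ K = (-2/7, 6/7)
2. F lies on line KE with KF:FE = -3:5 ⇒ F = (-5/7, 9/14)
3. C is the centroid of triangle FEV ⇒ C = (-4/7, 65/42)
line PC meets EV at D = (1/67, 65/67)
C = P + t·(D−P) with t = 67/42, so PC:CD = 67/42:-25/42

PC:CD = -67/25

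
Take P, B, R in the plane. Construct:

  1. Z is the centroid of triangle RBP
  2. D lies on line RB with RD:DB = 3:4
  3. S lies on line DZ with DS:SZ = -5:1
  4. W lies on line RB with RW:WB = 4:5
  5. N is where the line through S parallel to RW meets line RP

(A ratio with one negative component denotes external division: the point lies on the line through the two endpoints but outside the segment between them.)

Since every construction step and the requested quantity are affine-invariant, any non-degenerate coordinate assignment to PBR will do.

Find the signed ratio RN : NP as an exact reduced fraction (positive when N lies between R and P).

Assign P = (0, 0), B = (1, 0), R = (0, 1) — the answer is frame-independent, so this choice is without loss of generality.
1. Z is the centroid of triangle RBP ⇒ Z = (1/3, 1/3)
2. D lies on line RB with RD:DB = 3:4 ⇒ D = (3/7, 4/7)
3. S lies on line DZ with DS:SZ = -5:1 ⇒ S = (13/42, 23/84)
4. W lies on line RB with RW:WB = 4:5 ⇒ W = (4/9, 5/9)
5. N is where the line through S parallel to RW meets line RP ⇒ N = (0, 7/12)
N = R + t·(P−R) with t = 5/12, so RN:NP = t:(1−t) = 5/12:7/12

RN:NP = 5/7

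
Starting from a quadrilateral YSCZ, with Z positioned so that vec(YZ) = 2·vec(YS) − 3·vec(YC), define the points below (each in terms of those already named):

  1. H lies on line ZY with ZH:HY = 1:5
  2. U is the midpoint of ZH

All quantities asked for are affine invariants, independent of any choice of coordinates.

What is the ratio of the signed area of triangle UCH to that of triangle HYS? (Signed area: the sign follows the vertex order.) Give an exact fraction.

[UCH]:[HYS] = -1/15

Work in coordinates with Y = (0, 0), S = (1, 0), C = (0, 1), Z = (2, -3).
1. H lies on line ZY with ZH:HY = 1:5 ⇒ H = (5/3, -5/2)
2. U is the midpoint of ZH ⇒ U = (11/6, -11/4)
2·[UCH] = 1/6, 2·[HYS] = -5/2
[UCH]:[HYS] = 1/6:-5/2 = -1/15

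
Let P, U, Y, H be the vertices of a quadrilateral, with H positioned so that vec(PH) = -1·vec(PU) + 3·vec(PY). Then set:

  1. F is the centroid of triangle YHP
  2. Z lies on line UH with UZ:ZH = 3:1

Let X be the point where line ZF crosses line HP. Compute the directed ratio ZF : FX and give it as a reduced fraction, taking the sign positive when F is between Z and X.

ZF:FX = 5/4

Work in coordinates with P = (0, 0), U = (1, 0), Y = (0, 1), H = (-1, 3).
1. F is the centroid of triangle YHP ⇒ F = (-1/3, 4/3)
2. Z lies on line UH with UZ:ZH = 3:1 ⇒ Z = (-1/2, 9/4)
line ZF meets HP at X = (-1/5, 3/5)
F = Z + t·(X−Z) with t = 5/9, so ZF:FX = 5/9:4/9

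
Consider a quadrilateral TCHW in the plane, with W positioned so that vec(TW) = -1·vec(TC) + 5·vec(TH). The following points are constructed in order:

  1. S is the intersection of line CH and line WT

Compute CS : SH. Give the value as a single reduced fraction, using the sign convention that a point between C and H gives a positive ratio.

Choose coordinates T = (0, 0), C = (1, 0), H = (0, 1), W = (-1, 5).
1. S is the intersection of line CH and line WT ⇒ S = (-1/4, 5/4)
S = C + t·(H−C) with t = 5/4, so CS:SH = t:(1−t) = 5/4:-1/4

CS:SH = -5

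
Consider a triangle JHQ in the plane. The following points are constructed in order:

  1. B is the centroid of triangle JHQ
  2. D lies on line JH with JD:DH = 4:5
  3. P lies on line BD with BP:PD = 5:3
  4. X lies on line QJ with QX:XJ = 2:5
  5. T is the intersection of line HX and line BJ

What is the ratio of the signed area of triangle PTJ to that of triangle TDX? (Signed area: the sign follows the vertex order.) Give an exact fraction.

[PTJ]:[TDX] = -7/10

Choose coordinates J = (0, 0), H = (1, 0), Q = (0, 1).
1. B is the centroid of triangle JHQ ⇒ B = (1/3, 1/3)
2. D lies on line JH with JD:DH = 4:5 ⇒ D = (4/9, 0)
3. P lies on line BD with BP:PD = 5:3 ⇒ P = (29/72, 1/8)
4. X lies on line QJ with QX:XJ = 2:5 ⇒ X = (0, 5/7)
5. T is the intersection of line HX and line BJ ⇒ T = (5/12, 5/12)
2·[PTJ] = 25/216, 2·[TDX] = -125/756
[PTJ]:[TDX] = 25/216:-125/756 = -7/10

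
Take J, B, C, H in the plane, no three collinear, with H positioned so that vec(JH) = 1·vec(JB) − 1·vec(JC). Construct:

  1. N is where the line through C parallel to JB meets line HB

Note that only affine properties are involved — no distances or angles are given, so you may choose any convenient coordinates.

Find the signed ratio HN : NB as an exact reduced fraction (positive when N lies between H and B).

Choose coordinates J = (0, 0), B = (1, 0), C = (0, 1), H = (1, -1).
1. N is where the line through C parallel to JB meets line HB ⇒ N = (1, 1)
N = H + t·(B−H) with t = 2, so HN:NB = t:(1−t) = 2:-1

HN:NB = -2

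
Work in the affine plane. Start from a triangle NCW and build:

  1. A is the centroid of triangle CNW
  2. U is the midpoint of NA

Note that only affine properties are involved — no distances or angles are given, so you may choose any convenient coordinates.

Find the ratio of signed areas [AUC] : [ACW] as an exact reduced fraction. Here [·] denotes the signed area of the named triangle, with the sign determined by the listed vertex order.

[AUC]:[ACW] = 1/2

Assign N = (0, 0), C = (1, 0), W = (0, 1) — the answer is frame-independent, so this choice is without loss of generality.
1. A is the centroid of triangle CNW ⇒ A = (1/3, 1/3)
2. U is the midpoint of NA ⇒ U = (1/6, 1/6)
2·[AUC] = 1/6, 2·[ACW] = 1/3
[AUC]:[ACW] = 1/6:1/3 = 1/2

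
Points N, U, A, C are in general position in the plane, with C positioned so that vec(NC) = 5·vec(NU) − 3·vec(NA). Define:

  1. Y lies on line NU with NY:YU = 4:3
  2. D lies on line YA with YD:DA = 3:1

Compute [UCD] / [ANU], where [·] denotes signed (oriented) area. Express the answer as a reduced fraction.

[UCD]:[ANU] = 3/7

Choose coordinates N = (0, 0), U = (1, 0), A = (0, 1), C = (5, -3).
1. Y lies on line NU with NY:YU = 4:3 ⇒ Y = (4/7, 0)
2. D lies on line YA with YD:DA = 3:1 ⇒ D = (1/7, 3/4)
2·[UCD] = 3/7, 2·[ANU] = 1
[UCD]:[ANU] = 3/7:1 = 3/7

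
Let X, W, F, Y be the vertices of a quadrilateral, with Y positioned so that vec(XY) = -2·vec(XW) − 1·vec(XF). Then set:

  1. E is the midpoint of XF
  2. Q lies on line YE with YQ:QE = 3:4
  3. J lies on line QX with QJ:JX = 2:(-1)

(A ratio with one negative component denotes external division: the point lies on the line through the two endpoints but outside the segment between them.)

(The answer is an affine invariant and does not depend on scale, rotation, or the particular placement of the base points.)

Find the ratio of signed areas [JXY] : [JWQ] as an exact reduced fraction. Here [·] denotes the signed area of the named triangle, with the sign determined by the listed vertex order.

[JXY]:[JWQ] = -3/5

Set X = (0, 0), W = (1, 0), F = (0, 1), Y = (-2, -1); any affine frame gives the same invariant.
1. E is the midpoint of XF ⇒ E = (0, 1/2)
2. Q lies on line YE with YQ:QE = 3:4 ⇒ Q = (-8/7, -5/14)
3. J lies on line QX with QJ:JX = 2:(-1) ⇒ J = (8/7, 5/14)
2·[JXY] = 3/7, 2·[JWQ] = -5/7
[JXY]:[JWQ] = 3/7:-5/7 = -3/5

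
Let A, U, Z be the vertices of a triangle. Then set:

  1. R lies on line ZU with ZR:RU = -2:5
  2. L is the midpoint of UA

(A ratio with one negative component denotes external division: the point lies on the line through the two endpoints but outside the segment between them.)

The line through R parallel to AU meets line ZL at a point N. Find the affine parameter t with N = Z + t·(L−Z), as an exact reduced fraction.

Choose coordinates A = (0, 0), U = (1, 0), Z = (0, 1).
1. R lies on line ZU with ZR:RU = -2:5 ⇒ R = (-2/3, 5/3)
2. L is the midpoint of UA ⇒ L = (1/2, 0)
through R parallel to AU: direction (1, 0); meets ZL at N = (-1/3, 5/3)
N = Z + t·(L−Z) with t = -2/3

t = -2/3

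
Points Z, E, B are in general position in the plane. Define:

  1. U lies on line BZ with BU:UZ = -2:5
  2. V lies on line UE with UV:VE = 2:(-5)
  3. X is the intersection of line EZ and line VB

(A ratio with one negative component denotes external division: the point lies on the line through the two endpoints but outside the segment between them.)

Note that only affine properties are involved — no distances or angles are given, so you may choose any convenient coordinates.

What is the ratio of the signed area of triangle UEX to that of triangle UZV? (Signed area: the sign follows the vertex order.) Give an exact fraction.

[UEX]:[UZV] = 15/16

Set Z = (0, 0), E = (1, 0), B = (0, 1); any affine frame gives the same invariant.
1. U lies on line BZ with BU:UZ = -2:5 ⇒ U = (0, 5/3)
2. V lies on line UE with UV:VE = 2:(-5) ⇒ V = (-2/3, 25/9)
3. X is the intersection of line EZ and line VB ⇒ X = (3/8, 0)
2·[UEX] = -25/24, 2·[UZV] = -10/9
[UEX]:[UZV] = -25/24:-10/9 = 15/16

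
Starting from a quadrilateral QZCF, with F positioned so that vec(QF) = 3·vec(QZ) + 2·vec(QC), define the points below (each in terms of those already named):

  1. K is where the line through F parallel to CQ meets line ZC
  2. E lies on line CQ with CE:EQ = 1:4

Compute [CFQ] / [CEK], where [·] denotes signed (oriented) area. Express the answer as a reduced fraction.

[CFQ]:[CEK] = -5

Choose coordinates Q = (0, 0), Z = (1, 0), C = (0, 1), F = (3, 2).
1. K is where the line through F parallel to CQ meets line ZC ⇒ K = (3, -2)
2. E lies on line CQ with CE:EQ = 1:4 ⇒ E = (0, 4/5)
2·[CFQ] = -3, 2·[CEK] = 3/5
[CFQ]:[CEK] = -3:3/5 = -5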